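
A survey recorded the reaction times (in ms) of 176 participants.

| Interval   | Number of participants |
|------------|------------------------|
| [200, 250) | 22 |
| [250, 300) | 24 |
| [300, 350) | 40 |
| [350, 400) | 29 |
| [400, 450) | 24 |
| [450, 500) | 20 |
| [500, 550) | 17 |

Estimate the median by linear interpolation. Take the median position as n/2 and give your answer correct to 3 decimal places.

Cumulative frequencies: 22, 46, 86, 115, 139, 159, 176
n = 176; position = n/2 = 88.
This falls in the class [350, 400): L = 350, F = 86, f = 29, h = 50.
Median ≈ 350 + ((88 − 86) / 29) × 50 = 353.4483

353.448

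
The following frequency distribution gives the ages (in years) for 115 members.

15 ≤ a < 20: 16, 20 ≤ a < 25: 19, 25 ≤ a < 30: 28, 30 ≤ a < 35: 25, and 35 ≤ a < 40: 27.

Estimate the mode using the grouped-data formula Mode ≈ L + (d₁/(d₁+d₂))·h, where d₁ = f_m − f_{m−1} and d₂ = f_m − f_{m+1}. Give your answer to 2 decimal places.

Modal class: 25 ≤ a < 30 (highest frequency 28).
d₁ = 28 − 19 = 9, d₂ = 28 − 25 = 3
Mode ≈ 25 + (9/(9+3)) × 5 = 25 + 3.7500 = 28.7500

28.75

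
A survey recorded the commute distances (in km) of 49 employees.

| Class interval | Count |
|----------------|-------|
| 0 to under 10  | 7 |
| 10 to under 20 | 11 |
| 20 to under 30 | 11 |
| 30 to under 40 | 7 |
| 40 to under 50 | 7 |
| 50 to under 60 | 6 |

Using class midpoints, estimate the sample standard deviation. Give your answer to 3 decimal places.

16.073

Midpoints: 5, 15, 25, 35, 45, 55
n = 49, Σfm = 1365, mean = 27.8571
Σfm² = 50425
Σf(m − x̄)² = Σfm² − (Σfm)²/n = 50425 − 1365²/49 = 12400.0000
Sample variance = 12400.0000 / 48 = 258.3333
Standard deviation = √258.3333 = 16.0728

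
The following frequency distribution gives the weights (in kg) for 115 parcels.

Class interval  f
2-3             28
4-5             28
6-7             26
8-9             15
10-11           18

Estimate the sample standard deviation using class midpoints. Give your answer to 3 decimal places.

2.763

Midpoints: 2.5, 4.5, 6.5, 8.5, 10.5
n = 115, Σfm = 681.5, mean = 5.9261
Σfm² = 4908.75
Σf(m − x̄)² = Σfm² − (Σfm)²/n = 4908.75 − 681.5²/115 = 870.1217
Sample variance = 870.1217 / 114 = 7.6326
Standard deviation = √7.6326 = 2.7627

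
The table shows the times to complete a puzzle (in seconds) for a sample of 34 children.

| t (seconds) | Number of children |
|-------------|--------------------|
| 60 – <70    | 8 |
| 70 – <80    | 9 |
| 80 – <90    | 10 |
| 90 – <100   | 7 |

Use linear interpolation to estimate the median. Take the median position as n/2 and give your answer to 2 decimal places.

Cumulative frequencies: 8, 17, 27, 34
n = 34; position = n/2 = 17.
This falls in the class 70 – <80: L = 70, F = 8, f = 9, h = 10.
Median ≈ 70 + ((17 − 8) / 9) × 10 = 80.0000

80.00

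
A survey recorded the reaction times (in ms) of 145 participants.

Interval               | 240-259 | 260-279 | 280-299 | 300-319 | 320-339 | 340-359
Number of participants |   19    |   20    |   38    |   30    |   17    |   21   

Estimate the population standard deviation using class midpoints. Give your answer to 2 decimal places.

31.08

Midpoints: 249.5, 269.5, 289.5, 309.5, 329.5, 349.5
n = 145, Σfm = 43357.5, mean = 299.0172
Σfm² = 13104706.25
Σf(m − x̄)² = Σfm² − (Σfm)²/n = 13104706.25 − 43357.5²/145 = 140066.2069
Population variance = 140066.2069 / 145 = 965.9738
Standard deviation = √965.9738 = 31.0801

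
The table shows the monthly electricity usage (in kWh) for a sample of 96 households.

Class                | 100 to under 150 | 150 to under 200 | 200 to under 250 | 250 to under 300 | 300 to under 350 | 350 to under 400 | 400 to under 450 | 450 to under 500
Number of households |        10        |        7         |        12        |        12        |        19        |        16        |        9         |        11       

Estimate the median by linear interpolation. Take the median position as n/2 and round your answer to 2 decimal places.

Cumulative frequencies: 10, 17, 29, 41, 60, 76, 85, 96
n = 96; position = n/2 = 48.
This falls in the class 300 to under 350: L = 300, F = 41, f = 19, h = 50.
Median ≈ 300 + ((48 − 41) / 19) × 50 = 318.4211

318.42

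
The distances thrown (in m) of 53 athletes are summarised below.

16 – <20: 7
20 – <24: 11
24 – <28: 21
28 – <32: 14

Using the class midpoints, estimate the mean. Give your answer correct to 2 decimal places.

25.17

Midpoints: 18, 22, 26, 30
Σfm = 7×18 + 11×22 + 21×26 + 14×30 = 1334
n = Σf = 53
Mean = 1334 / 53 = 25.1698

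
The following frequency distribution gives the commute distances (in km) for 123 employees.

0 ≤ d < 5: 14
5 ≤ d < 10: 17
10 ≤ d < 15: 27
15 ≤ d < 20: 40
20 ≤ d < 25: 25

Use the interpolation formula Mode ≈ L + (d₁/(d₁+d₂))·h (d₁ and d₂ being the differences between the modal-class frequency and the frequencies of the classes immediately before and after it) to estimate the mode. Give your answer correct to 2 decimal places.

Modal class: 15 ≤ d < 20 (highest frequency 40).
d₁ = 40 − 27 = 13, d₂ = 40 − 25 = 15
Mode ≈ 15 + (13/(13+15)) × 5 = 15 + 2.3214 = 17.3214

17.32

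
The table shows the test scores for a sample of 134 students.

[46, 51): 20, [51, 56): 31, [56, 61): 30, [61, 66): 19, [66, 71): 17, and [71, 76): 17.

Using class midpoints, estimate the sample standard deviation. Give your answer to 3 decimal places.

Midpoints: 48.5, 53.5, 58.5, 63.5, 68.5, 73.5
n = 134, Σfm = 8004, mean = 59.7313
Σfm² = 486661.5
Σf(m − x̄)² = Σfm² − (Σfm)²/n = 486661.5 − 8004²/134 = 8571.8284
Sample variance = 8571.8284 / 133 = 64.4498
Standard deviation = √64.4498 = 8.0281

8.028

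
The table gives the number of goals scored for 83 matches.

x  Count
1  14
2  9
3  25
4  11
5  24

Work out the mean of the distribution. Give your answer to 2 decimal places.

3.27

Values: 1, 2, 3, 4, 5
Σfx = 14×1 + 9×2 + 25×3 + 11×4 + 24×5 = 271
n = Σf = 83
Mean = 271 / 83 = 3.2651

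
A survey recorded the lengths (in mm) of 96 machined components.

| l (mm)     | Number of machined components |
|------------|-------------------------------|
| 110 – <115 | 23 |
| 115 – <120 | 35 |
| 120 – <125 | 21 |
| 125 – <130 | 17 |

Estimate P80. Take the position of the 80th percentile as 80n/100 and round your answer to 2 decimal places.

Cumulative frequencies: 23, 58, 79, 96
n = 96; position = 80n/100 = 76.8.
This falls in the class 120 – <125: L = 120, F = 58, f = 21, h = 5.
80th percentile ≈ 120 + ((76.8 − 58) / 21) × 5 = 124.4762

124.48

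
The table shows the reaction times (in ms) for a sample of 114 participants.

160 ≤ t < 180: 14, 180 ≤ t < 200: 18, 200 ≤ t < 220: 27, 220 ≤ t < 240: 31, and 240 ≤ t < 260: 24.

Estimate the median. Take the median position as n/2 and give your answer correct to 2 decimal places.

218.52

Cumulative frequencies: 14, 32, 59, 90, 114
n = 114; position = n/2 = 57.
This falls in the class 200 ≤ t < 220: L = 200, F = 32, f = 27, h = 20.
Median ≈ 200 + ((57 − 32) / 27) × 20 = 218.5185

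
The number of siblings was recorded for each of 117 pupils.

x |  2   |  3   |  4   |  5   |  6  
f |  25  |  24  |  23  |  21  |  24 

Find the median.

4

Cumulative frequencies: 25, 49, 72, 93, 117
n = 117, so the median is the value in position (n+1)/2 = 59.
Position 59 falls at value 4.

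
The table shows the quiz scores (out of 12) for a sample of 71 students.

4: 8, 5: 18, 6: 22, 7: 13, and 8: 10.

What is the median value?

Cumulative frequencies: 8, 26, 48, 61, 71
n = 71, so the median is the value in position (n+1)/2 = 36.
Position 36 falls at value 6.

6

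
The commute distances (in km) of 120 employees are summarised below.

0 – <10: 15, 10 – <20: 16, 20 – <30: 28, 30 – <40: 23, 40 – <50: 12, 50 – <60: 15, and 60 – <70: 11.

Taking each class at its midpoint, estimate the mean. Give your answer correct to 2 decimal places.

Midpoints: 5, 15, 25, 35, 45, 55, 65
Σfm = 15×5 + 16×15 + 28×25 + 23×35 + 12×45 + 15×55 + 11×65 = 3900
n = Σf = 120
Mean = 3900 / 120 = 32.5000

32.50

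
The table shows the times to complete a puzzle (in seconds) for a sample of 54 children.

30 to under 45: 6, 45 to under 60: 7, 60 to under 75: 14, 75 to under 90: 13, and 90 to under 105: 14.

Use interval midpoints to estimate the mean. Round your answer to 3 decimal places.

Midpoints: 37.5, 52.5, 67.5, 82.5, 97.5
Σfm = 6×37.5 + 7×52.5 + 14×67.5 + 13×82.5 + 14×97.5 = 3975
n = Σf = 54
Mean = 3975 / 54 = 73.6111

73.611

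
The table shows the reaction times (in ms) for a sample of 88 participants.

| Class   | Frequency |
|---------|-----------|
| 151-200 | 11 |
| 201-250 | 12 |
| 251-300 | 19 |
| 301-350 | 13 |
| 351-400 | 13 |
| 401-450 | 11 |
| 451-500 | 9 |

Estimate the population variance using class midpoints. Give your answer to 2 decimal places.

Midpoints: 175.5, 225.5, 275.5, 325.5, 375.5, 425.5, 475.5
n = 88, Σfm = 27944, mean = 317.5455
Σfm² = 9627922
Σf(m − x̄)² = Σfm² − (Σfm)²/n = 9627922 − 27944²/88 = 754431.8182
Population variance = 754431.8182 / 88 = 8573.0888

8573.09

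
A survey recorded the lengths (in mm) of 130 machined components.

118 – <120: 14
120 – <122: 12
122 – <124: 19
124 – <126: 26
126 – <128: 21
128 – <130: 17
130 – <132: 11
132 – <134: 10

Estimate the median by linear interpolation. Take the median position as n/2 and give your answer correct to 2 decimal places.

125.54

Cumulative frequencies: 14, 26, 45, 71, 92, 109, 120, 130
n = 130; position = n/2 = 65.
This falls in the class 124 – <126: L = 124, F = 45, f = 26, h = 2.
Median ≈ 124 + ((65 − 45) / 26) × 2 = 125.5385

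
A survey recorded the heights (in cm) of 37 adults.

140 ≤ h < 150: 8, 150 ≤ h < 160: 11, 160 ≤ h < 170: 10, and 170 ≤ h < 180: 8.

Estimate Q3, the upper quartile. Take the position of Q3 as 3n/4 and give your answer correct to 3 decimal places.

Cumulative frequencies: 8, 19, 29, 37
n = 37; position = 3n/4 = 27.75.
This falls in the class 160 ≤ h < 170: L = 160, F = 19, f = 10, h = 10.
Upper quartile ≈ 160 + ((27.75 − 19) / 10) × 10 = 168.7500

168.750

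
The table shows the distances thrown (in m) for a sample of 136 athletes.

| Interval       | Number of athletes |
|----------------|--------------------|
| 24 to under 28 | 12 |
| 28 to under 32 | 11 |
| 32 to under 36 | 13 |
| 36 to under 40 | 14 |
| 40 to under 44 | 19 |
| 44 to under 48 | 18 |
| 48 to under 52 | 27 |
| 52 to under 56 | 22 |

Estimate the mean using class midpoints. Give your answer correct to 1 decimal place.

42.5

Midpoints: 26, 30, 34, 38, 42, 46, 50, 54
Σfm = 12×26 + 11×30 + 13×34 + 14×38 + 19×42 + 18×46 + 27×50 + 22×54 = 5780
n = Σf = 136
Mean = 5780 / 136 = 42.5000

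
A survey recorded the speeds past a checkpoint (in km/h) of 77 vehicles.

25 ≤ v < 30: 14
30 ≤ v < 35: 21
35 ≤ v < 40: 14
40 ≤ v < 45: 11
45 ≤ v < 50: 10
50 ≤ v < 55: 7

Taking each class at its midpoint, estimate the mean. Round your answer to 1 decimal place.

Midpoints: 27.5, 32.5, 37.5, 42.5, 47.5, 52.5
Σfm = 14×27.5 + 21×32.5 + 14×37.5 + 11×42.5 + 10×47.5 + 7×52.5 = 2902.5
n = Σf = 77
Mean = 2902.5 / 77 = 37.6948

37.7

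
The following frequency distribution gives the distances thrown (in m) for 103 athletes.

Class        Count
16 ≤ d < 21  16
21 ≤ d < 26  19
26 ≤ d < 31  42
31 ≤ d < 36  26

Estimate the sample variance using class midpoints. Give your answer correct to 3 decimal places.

Midpoints: 18.5, 23.5, 28.5, 33.5
n = 103, Σfm = 2810.5, mean = 27.2864
Σfm² = 79261.75
Σf(m − x̄)² = Σfm² − (Σfm)²/n = 79261.75 − 2810.5²/103 = 2573.3010
Sample variance = 2573.3010 / 102 = 25.2284

25.228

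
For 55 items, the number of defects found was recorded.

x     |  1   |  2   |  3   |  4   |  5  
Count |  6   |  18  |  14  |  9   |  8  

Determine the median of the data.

Cumulative frequencies: 6, 24, 38, 47, 55
n = 55, so the median is the value in position (n+1)/2 = 28.
Position 28 falls at value 3.

3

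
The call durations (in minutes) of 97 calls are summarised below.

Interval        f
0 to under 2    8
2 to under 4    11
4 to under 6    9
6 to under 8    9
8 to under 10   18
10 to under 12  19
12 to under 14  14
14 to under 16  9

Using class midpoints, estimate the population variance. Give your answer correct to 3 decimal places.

Midpoints: 1, 3, 5, 7, 9, 11, 13, 15
n = 97, Σfm = 837, mean = 8.6289
Σfm² = 8921
Σf(m − x̄)² = Σfm² − (Σfm)²/n = 8921 − 837²/97 = 1698.6392
Population variance = 1698.6392 / 97 = 17.5117

17.512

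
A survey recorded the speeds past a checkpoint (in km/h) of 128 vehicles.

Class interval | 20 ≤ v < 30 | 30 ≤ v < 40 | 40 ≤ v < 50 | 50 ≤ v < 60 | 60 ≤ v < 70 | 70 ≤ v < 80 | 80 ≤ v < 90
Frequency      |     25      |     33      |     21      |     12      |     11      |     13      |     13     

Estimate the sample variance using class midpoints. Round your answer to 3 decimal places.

Midpoints: 25, 35, 45, 55, 65, 75, 85
n = 128, Σfm = 6180, mean = 48.2812
Σfm² = 348400
Σf(m − x̄)² = Σfm² − (Σfm)²/n = 348400 − 6180²/128 = 50021.8750
Sample variance = 50021.8750 / 127 = 393.8730

393.873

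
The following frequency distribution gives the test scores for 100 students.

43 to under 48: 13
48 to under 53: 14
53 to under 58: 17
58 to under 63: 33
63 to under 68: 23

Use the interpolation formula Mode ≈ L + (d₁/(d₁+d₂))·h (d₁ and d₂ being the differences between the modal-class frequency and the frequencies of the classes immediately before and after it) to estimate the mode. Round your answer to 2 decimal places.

61.08

Modal class: 58 to under 63 (highest frequency 33).
d₁ = 33 − 17 = 16, d₂ = 33 − 23 = 10
Mode ≈ 58 + (16/(16+10)) × 5 = 58 + 3.0769 = 61.0769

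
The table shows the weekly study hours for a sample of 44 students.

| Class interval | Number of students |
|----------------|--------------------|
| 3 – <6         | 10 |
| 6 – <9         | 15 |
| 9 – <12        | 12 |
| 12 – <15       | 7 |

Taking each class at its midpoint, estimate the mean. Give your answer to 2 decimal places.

8.59

Midpoints: 4.5, 7.5, 10.5, 13.5
Σfm = 10×4.5 + 15×7.5 + 12×10.5 + 7×13.5 = 378
n = Σf = 44
Mean = 378 / 44 = 8.5909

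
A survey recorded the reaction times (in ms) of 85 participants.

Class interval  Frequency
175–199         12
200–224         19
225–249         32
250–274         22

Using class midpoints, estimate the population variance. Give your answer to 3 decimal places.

Midpoints: 187, 212, 237, 262
n = 85, Σfm = 19620, mean = 230.8235
Σfm² = 4581140
Σf(m − x̄)² = Σfm² − (Σfm)²/n = 4581140 − 19620²/85 = 52382.3529
Population variance = 52382.3529 / 85 = 616.2630

616.263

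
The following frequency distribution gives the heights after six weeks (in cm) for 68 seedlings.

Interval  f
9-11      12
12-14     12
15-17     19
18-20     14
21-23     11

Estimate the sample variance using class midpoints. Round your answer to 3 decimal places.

Midpoints: 10, 13, 16, 19, 22
n = 68, Σfm = 1088, mean = 16.0000
Σfm² = 18470
Σf(m − x̄)² = Σfm² − (Σfm)²/n = 18470 − 1088²/68 = 1062.0000
Sample variance = 1062.0000 / 67 = 15.8507

15.851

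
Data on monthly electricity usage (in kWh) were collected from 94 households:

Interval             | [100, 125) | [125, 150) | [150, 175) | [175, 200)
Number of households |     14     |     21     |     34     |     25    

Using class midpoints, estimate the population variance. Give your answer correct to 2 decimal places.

Midpoints: 112.5, 137.5, 162.5, 187.5
n = 94, Σfm = 14675, mean = 156.1170
Σfm² = 2350937.5
Σf(m − x̄)² = Σfm² − (Σfm)²/n = 2350937.5 − 14675²/94 = 59920.2128
Population variance = 59920.2128 / 94 = 637.4491

637.45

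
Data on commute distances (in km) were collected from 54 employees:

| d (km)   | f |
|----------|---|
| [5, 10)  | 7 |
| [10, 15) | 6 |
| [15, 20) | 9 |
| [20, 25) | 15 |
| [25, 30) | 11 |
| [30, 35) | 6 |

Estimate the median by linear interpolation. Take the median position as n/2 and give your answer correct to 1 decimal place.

21.7

Cumulative frequencies: 7, 13, 22, 37, 48, 54
n = 54; position = n/2 = 27.
This falls in the class [20, 25): L = 20, F = 22, f = 15, h = 5.
Median ≈ 20 + ((27 − 22) / 15) × 5 = 21.6667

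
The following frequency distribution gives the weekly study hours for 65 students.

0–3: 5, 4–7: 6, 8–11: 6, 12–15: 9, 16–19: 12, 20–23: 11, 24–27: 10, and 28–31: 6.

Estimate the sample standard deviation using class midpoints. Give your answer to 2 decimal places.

8.22

Midpoints: 1.5, 5.5, 9.5, 13.5, 17.5, 21.5, 25.5, 29.5
n = 65, Σfm = 1097.5, mean = 16.8846
Σfm² = 22858.25
Σf(m − x̄)² = Σfm² − (Σfm)²/n = 22858.25 − 1097.5²/65 = 4327.3846
Sample variance = 4327.3846 / 64 = 67.6154
Standard deviation = √67.6154 = 8.2229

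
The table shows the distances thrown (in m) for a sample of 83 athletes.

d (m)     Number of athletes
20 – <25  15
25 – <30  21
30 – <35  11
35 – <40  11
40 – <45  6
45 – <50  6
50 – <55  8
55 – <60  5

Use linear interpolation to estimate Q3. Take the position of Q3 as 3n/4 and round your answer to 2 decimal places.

Cumulative frequencies: 15, 36, 47, 58, 64, 70, 78, 83
n = 83; position = 3n/4 = 62.25.
This falls in the class 40 – <45: L = 40, F = 58, f = 6, h = 5.
Upper quartile ≈ 40 + ((62.25 − 58) / 6) × 5 = 43.5417

43.54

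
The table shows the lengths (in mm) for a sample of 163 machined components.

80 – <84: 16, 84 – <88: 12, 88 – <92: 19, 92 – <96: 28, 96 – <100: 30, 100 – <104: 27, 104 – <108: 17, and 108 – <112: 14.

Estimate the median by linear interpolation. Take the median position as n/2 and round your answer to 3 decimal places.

Cumulative frequencies: 16, 28, 47, 75, 105, 132, 149, 163
n = 163; position = n/2 = 81.5.
This falls in the class 96 – <100: L = 96, F = 75, f = 30, h = 4.
Median ≈ 96 + ((81.5 − 75) / 30) × 4 = 96.8667

96.867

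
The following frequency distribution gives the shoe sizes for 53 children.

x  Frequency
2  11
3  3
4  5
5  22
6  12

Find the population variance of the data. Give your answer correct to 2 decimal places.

Values: 2, 3, 4, 5, 6
n = 53, Σfx = 233, mean = 4.3962
Σfx² = 1133
Σf(x − x̄)² = Σfx² − (Σfx)²/n = 1133 − 233²/53 = 108.6792
Population variance = 108.6792 / 53 = 2.0506

2.05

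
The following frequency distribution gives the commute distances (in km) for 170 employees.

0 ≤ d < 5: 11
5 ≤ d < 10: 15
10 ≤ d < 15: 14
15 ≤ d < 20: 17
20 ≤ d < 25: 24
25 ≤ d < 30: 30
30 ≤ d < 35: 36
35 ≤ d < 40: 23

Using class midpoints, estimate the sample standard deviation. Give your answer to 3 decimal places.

Midpoints: 2.5, 7.5, 12.5, 17.5, 22.5, 27.5, 32.5, 37.5
n = 170, Σfm = 4010, mean = 23.5882
Σfm² = 113512.5
Σf(m − x̄)² = Σfm² − (Σfm)²/n = 113512.5 − 4010²/170 = 18923.6765
Sample variance = 18923.6765 / 169 = 111.9744
Standard deviation = √111.9744 = 10.5818

10.582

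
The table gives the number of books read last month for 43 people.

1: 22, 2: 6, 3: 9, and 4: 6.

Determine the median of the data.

1

Cumulative frequencies: 22, 28, 37, 43
n = 43, so the median is the value in position (n+1)/2 = 22.
Position 22 falls at value 1.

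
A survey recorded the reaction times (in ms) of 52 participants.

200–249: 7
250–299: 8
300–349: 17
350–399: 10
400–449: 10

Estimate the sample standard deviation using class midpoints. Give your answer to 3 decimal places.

64.462

Midpoints: 224.5, 274.5, 324.5, 374.5, 424.5
n = 52, Σfm = 17274, mean = 332.1923
Σfm² = 5950213
Σf(m − x̄)² = Σfm² − (Σfm)²/n = 5950213 − 17274²/52 = 211923.0769
Sample variance = 211923.0769 / 51 = 4155.3544
Standard deviation = √4155.3544 = 64.4620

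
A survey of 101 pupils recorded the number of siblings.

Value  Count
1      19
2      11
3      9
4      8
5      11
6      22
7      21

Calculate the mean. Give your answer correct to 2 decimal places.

Values: 1, 2, 3, 4, 5, 6, 7
Σfx = 19×1 + 11×2 + 9×3 + 8×4 + 11×5 + 22×6 + 21×7 = 434
n = Σf = 101
Mean = 434 / 101 = 4.2970

4.30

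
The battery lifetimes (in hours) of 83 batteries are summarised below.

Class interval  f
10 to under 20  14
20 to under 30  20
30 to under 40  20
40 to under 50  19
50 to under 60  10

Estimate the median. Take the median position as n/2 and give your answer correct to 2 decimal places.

33.75

Cumulative frequencies: 14, 34, 54, 73, 83
n = 83; position = n/2 = 41.5.
This falls in the class 30 to under 40: L = 30, F = 34, f = 20, h = 10.
Median ≈ 30 + ((41.5 − 34) / 20) × 10 = 33.7500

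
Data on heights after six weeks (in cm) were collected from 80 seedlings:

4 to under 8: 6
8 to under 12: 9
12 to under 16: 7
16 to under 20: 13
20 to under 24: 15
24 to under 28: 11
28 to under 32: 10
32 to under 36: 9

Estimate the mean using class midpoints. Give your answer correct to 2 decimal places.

Midpoints: 6, 10, 14, 18, 22, 26, 30, 34
Σfm = 6×6 + 9×10 + 7×14 + 13×18 + 15×22 + 11×26 + 10×30 + 9×34 = 1680
n = Σf = 80
Mean = 1680 / 80 = 21.0000

21.00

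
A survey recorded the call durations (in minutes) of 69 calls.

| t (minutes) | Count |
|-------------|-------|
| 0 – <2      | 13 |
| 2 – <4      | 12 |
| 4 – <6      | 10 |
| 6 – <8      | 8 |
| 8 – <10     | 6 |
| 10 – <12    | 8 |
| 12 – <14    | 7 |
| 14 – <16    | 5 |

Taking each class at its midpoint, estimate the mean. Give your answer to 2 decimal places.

Midpoints: 1, 3, 5, 7, 9, 11, 13, 15
Σfm = 13×1 + 12×3 + 10×5 + 8×7 + 6×9 + 8×11 + 7×13 + 5×15 = 463
n = Σf = 69
Mean = 463 / 69 = 6.7101

6.71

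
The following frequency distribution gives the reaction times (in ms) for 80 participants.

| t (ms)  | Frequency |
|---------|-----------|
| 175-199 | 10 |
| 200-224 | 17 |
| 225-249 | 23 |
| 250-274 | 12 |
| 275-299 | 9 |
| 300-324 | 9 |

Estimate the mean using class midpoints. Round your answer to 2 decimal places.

243.25

Midpoints: 187, 212, 237, 262, 287, 312
Σfm = 10×187 + 17×212 + 23×237 + 12×262 + 9×287 + 9×312 = 19460
n = Σf = 80
Mean = 19460 / 80 = 243.2500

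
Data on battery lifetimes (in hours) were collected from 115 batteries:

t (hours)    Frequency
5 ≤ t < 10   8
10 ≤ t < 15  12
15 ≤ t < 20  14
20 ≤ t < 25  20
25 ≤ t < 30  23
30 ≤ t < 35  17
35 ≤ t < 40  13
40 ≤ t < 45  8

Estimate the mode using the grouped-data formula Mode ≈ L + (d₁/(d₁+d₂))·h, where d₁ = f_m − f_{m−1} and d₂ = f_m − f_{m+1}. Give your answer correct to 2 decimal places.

Modal class: 25 ≤ t < 30 (highest frequency 23).
d₁ = 23 − 20 = 3, d₂ = 23 − 17 = 6
Mode ≈ 25 + (3/(3+6)) × 5 = 25 + 1.6667 = 26.6667

26.67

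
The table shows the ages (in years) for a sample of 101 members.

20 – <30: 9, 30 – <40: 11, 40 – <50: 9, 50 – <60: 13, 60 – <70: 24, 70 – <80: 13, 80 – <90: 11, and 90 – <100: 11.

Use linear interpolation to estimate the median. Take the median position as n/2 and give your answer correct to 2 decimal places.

Cumulative frequencies: 9, 20, 29, 42, 66, 79, 90, 101
n = 101; position = n/2 = 50.5.
This falls in the class 60 – <70: L = 60, F = 42, f = 24, h = 10.
Median ≈ 60 + ((50.5 − 42) / 24) × 10 = 63.5417

63.54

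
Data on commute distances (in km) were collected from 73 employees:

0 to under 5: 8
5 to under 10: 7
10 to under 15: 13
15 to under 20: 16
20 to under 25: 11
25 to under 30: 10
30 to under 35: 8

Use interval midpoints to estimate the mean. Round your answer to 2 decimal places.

Midpoints: 2.5, 7.5, 12.5, 17.5, 22.5, 27.5, 32.5
Σfm = 8×2.5 + 7×7.5 + 13×12.5 + 16×17.5 + 11×22.5 + 10×27.5 + 8×32.5 = 1297.5
n = Σf = 73
Mean = 1297.5 / 73 = 17.7740

17.77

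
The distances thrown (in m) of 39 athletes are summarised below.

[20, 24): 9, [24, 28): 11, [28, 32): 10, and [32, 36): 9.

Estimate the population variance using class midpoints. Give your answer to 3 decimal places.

18.767

Midpoints: 22, 26, 30, 34
n = 39, Σfm = 1090, mean = 27.9487
Σfm² = 31196
Σf(m − x̄)² = Σfm² − (Σfm)²/n = 31196 − 1090²/39 = 731.8974
Population variance = 731.8974 / 39 = 18.7666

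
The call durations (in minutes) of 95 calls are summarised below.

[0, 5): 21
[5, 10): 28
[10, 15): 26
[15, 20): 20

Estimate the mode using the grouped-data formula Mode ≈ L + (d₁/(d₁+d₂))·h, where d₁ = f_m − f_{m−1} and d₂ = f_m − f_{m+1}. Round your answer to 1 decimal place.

Modal class: [5, 10) (highest frequency 28).
d₁ = 28 − 21 = 7, d₂ = 28 − 26 = 2
Mode ≈ 5 + (7/(7+2)) × 5 = 5 + 3.8889 = 8.8889

8.9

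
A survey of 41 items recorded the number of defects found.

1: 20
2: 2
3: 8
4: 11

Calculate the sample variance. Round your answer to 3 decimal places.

1.739

Values: 1, 2, 3, 4
n = 41, Σfx = 92, mean = 2.2439
Σfx² = 276
Σf(x − x̄)² = Σfx² − (Σfx)²/n = 276 − 92²/41 = 69.5610
Sample variance = 69.5610 / 40 = 1.7390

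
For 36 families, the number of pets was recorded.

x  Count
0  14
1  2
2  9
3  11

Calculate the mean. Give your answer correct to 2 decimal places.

Values: 0, 1, 2, 3
Σfx = 14×0 + 2×1 + 9×2 + 11×3 = 53
n = Σf = 36
Mean = 53 / 36 = 1.4722

1.47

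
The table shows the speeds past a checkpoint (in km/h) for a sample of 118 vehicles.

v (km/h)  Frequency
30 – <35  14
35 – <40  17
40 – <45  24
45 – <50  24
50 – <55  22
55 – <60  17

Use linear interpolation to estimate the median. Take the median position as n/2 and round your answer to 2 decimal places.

45.83

Cumulative frequencies: 14, 31, 55, 79, 101, 118
n = 118; position = n/2 = 59.
This falls in the class 45 – <50: L = 45, F = 55, f = 24, h = 5.
Median ≈ 45 + ((59 − 55) / 24) × 5 = 45.8333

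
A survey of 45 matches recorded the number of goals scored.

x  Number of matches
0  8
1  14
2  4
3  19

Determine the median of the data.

Cumulative frequencies: 8, 22, 26, 45
n = 45, so the median is the value in position (n+1)/2 = 23.
Position 23 falls at value 2.

2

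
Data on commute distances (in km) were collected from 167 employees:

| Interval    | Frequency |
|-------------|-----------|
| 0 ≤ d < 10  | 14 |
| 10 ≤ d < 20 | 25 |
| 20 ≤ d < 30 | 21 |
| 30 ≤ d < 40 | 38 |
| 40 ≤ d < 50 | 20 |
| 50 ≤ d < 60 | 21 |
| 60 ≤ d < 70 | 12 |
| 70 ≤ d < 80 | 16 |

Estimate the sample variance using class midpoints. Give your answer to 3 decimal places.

Midpoints: 5, 15, 25, 35, 45, 55, 65, 75
n = 167, Σfm = 6335, mean = 37.9341
Σfm² = 310375
Σf(m − x̄)² = Σfm² − (Σfm)²/n = 310375 − 6335²/167 = 70062.2754
Sample variance = 70062.2754 / 166 = 422.0619

422.062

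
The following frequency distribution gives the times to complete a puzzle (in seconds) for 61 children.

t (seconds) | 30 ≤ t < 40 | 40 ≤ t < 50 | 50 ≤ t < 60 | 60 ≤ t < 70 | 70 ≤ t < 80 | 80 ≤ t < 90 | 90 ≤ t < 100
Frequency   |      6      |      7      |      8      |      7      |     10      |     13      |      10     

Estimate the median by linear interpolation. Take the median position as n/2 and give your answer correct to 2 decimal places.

Cumulative frequencies: 6, 13, 21, 28, 38, 51, 61
n = 61; position = n/2 = 30.5.
This falls in the class 70 ≤ t < 80: L = 70, F = 28, f = 10, h = 10.
Median ≈ 70 + ((30.5 − 28) / 10) × 10 = 72.5000

72.50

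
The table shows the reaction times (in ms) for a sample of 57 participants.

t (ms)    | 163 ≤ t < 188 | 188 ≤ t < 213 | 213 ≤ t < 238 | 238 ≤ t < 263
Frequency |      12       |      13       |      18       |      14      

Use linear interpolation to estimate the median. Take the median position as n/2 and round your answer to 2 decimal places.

Cumulative frequencies: 12, 25, 43, 57
n = 57; position = n/2 = 28.5.
This falls in the class 213 ≤ t < 238: L = 213, F = 25, f = 18, h = 25.
Median ≈ 213 + ((28.5 − 25) / 18) × 25 = 217.8611

217.86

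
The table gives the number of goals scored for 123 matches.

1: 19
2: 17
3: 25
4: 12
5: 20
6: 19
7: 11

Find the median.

Cumulative frequencies: 19, 36, 61, 73, 93, 112, 123
n = 123, so the median is the value in position (n+1)/2 = 62.
Position 62 falls at value 4.

4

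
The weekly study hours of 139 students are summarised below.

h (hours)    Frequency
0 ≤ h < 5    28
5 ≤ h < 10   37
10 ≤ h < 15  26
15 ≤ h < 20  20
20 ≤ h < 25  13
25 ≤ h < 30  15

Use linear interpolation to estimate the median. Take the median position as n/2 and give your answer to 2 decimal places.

Cumulative frequencies: 28, 65, 91, 111, 124, 139
n = 139; position = n/2 = 69.5.
This falls in the class 10 ≤ h < 15: L = 10, F = 65, f = 26, h = 5.
Median ≈ 10 + ((69.5 − 65) / 26) × 5 = 10.8654

10.87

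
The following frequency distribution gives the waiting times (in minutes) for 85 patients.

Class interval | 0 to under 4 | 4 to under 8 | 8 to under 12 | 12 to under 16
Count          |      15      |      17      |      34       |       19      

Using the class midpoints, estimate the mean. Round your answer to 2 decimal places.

8.68

Midpoints: 2, 6, 10, 14
Σfm = 15×2 + 17×6 + 34×10 + 19×14 = 738
n = Σf = 85
Mean = 738 / 85 = 8.6824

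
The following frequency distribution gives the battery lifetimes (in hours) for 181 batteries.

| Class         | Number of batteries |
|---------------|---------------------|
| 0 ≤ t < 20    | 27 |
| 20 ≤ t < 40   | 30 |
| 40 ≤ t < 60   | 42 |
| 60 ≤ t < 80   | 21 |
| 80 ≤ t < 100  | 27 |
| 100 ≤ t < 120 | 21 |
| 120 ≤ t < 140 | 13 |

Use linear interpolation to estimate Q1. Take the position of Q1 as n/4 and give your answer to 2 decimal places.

32.17

Cumulative frequencies: 27, 57, 99, 120, 147, 168, 181
n = 181; position = n/4 = 45.25.
This falls in the class 20 ≤ t < 40: L = 20, F = 27, f = 30, h = 20.
Lower quartile ≈ 20 + ((45.25 − 27) / 30) × 20 = 32.1667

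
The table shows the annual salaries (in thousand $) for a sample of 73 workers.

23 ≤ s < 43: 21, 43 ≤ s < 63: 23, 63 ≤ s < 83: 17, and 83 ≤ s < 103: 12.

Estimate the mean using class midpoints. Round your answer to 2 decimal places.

58.48

Midpoints: 33, 53, 73, 93
Σfm = 21×33 + 23×53 + 17×73 + 12×93 = 4269
n = Σf = 73
Mean = 4269 / 73 = 58.4795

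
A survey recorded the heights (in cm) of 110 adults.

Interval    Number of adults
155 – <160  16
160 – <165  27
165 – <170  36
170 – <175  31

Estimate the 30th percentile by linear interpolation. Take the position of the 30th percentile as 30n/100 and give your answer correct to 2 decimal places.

163.15

Cumulative frequencies: 16, 43, 79, 110
n = 110; position = 30n/100 = 33.
This falls in the class 160 – <165: L = 160, F = 16, f = 27, h = 5.
30th percentile ≈ 160 + ((33 − 16) / 27) × 5 = 163.1481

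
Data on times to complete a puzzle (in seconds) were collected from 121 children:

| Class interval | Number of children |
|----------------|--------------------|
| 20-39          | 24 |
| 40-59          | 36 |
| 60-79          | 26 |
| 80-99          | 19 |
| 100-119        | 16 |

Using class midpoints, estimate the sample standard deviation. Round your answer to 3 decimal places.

26.204

Midpoints: 29.5, 49.5, 69.5, 89.5, 109.5
n = 121, Σfm = 7749.5, mean = 64.0455
Σfm² = 578720.25
Σf(m − x̄)² = Σfm² − (Σfm)²/n = 578720.25 − 7749.5²/121 = 82400.0000
Sample variance = 82400.0000 / 120 = 686.6667
Standard deviation = √686.6667 = 26.2043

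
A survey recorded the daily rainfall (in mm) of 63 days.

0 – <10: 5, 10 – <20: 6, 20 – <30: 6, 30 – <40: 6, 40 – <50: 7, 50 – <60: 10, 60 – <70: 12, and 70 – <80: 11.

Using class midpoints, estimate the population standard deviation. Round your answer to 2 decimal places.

Midpoints: 5, 15, 25, 35, 45, 55, 65, 75
n = 63, Σfm = 2945, mean = 46.7460
Σfm² = 169575
Σf(m − x̄)² = Σfm² − (Σfm)²/n = 169575 − 2945²/63 = 31907.9365
Population variance = 31907.9365 / 63 = 506.4752
Standard deviation = √506.4752 = 22.5050

22.51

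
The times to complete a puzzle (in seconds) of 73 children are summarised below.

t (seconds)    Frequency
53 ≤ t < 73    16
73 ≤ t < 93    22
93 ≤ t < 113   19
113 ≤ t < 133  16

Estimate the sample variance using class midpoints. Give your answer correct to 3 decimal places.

456.773

Midpoints: 63, 83, 103, 123
n = 73, Σfm = 6759, mean = 92.5890
Σfm² = 658697
Σf(m − x̄)² = Σfm² − (Σfm)²/n = 658697 − 6759²/73 = 32887.6712
Sample variance = 32887.6712 / 72 = 456.7732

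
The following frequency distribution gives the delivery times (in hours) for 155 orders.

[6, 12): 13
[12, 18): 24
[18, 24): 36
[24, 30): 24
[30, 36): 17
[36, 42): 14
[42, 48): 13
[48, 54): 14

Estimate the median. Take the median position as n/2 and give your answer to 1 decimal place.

Cumulative frequencies: 13, 37, 73, 97, 114, 128, 141, 155
n = 155; position = n/2 = 77.5.
This falls in the class [24, 30): L = 24, F = 73, f = 24, h = 6.
Median ≈ 24 + ((77.5 − 73) / 24) × 6 = 25.1250

25.1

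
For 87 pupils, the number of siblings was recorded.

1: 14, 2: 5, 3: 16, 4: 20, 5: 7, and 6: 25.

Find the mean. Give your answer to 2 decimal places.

Values: 1, 2, 3, 4, 5, 6
Σfx = 14×1 + 5×2 + 16×3 + 20×4 + 7×5 + 25×6 = 337
n = Σf = 87
Mean = 337 / 87 = 3.8736

3.87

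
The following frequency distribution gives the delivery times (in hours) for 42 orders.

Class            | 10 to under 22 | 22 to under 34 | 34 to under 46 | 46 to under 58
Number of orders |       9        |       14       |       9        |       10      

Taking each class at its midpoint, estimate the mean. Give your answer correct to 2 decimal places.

33.71

Midpoints: 16, 28, 40, 52
Σfm = 9×16 + 14×28 + 9×40 + 10×52 = 1416
n = Σf = 42
Mean = 1416 / 42 = 33.7143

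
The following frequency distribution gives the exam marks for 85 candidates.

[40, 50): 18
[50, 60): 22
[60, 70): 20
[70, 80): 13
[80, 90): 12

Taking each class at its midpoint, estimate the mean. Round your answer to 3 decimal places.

Midpoints: 45, 55, 65, 75, 85
Σfm = 18×45 + 22×55 + 20×65 + 13×75 + 12×85 = 5315
n = Σf = 85
Mean = 5315 / 85 = 62.5294

62.529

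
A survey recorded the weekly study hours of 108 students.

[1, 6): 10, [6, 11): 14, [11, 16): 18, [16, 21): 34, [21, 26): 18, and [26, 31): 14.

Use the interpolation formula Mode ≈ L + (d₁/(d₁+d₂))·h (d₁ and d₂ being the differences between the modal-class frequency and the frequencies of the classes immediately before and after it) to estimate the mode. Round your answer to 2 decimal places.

18.50

Modal class: [16, 21) (highest frequency 34).
d₁ = 34 − 18 = 16, d₂ = 34 − 18 = 16
Mode ≈ 16 + (16/(16+16)) × 5 = 16 + 2.5000 = 18.5000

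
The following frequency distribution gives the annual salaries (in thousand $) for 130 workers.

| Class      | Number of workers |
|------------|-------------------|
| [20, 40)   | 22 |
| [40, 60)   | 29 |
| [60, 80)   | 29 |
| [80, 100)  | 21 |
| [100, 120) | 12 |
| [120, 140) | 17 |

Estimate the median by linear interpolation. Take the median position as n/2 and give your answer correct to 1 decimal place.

Cumulative frequencies: 22, 51, 80, 101, 113, 130
n = 130; position = n/2 = 65.
This falls in the class [60, 80): L = 60, F = 51, f = 29, h = 20.
Median ≈ 60 + ((65 − 51) / 29) × 20 = 69.6552

69.7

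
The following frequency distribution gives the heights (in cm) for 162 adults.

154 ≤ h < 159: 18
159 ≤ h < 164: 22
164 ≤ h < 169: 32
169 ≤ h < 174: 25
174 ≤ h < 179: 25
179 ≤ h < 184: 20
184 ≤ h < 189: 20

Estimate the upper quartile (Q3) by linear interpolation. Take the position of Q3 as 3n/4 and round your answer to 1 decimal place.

Cumulative frequencies: 18, 40, 72, 97, 122, 142, 162
n = 162; position = 3n/4 = 121.5.
This falls in the class 174 ≤ h < 179: L = 174, F = 97, f = 25, h = 5.
Upper quartile ≈ 174 + ((121.5 − 97) / 25) × 5 = 178.9000

178.9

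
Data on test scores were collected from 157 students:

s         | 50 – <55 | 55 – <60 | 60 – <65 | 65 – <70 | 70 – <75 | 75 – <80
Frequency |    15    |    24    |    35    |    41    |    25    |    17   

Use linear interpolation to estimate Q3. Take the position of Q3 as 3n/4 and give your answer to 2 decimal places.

70.55

Cumulative frequencies: 15, 39, 74, 115, 140, 157
n = 157; position = 3n/4 = 117.75.
This falls in the class 70 – <75: L = 70, F = 115, f = 25, h = 5.
Upper quartile ≈ 70 + ((117.75 − 115) / 25) × 5 = 70.5500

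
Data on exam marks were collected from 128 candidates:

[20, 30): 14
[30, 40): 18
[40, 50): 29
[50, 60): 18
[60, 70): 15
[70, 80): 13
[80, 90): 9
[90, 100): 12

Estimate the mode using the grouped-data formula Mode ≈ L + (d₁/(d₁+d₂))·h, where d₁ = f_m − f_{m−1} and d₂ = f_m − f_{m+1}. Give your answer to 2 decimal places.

45.00

Modal class: [40, 50) (highest frequency 29).
d₁ = 29 − 18 = 11, d₂ = 29 − 18 = 11
Mode ≈ 40 + (11/(11+11)) × 10 = 40 + 5.0000 = 45.0000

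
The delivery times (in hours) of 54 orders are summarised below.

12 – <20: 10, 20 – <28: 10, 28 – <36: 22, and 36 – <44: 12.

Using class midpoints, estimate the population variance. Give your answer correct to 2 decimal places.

Midpoints: 16, 24, 32, 40
n = 54, Σfm = 1584, mean = 29.3333
Σfm² = 50048
Σf(m − x̄)² = Σfm² − (Σfm)²/n = 50048 − 1584²/54 = 3584.0000
Population variance = 3584.0000 / 54 = 66.3704

66.37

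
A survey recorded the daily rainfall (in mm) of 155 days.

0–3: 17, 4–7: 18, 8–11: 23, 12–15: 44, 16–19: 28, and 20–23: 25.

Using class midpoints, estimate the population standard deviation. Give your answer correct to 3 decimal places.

6.175

Midpoints: 1.5, 5.5, 9.5, 13.5, 17.5, 21.5
n = 155, Σfm = 1964.5, mean = 12.6742
Σfm² = 30808.75
Σf(m − x̄)² = Σfm² − (Σfm)²/n = 30808.75 − 1964.5²/155 = 5910.2968
Population variance = 5910.2968 / 155 = 38.1309
Standard deviation = √38.1309 = 6.1750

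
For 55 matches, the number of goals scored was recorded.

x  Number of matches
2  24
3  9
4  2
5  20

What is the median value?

3

Cumulative frequencies: 24, 33, 35, 55
n = 55, so the median is the value in position (n+1)/2 = 28.
Position 28 falls at value 3.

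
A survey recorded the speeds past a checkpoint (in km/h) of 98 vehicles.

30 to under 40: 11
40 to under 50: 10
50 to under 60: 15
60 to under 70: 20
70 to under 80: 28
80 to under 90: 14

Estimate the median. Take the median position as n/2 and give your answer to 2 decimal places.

Cumulative frequencies: 11, 21, 36, 56, 84, 98
n = 98; position = n/2 = 49.
This falls in the class 60 to under 70: L = 60, F = 36, f = 20, h = 10.
Median ≈ 60 + ((49 − 36) / 20) × 10 = 66.5000

66.50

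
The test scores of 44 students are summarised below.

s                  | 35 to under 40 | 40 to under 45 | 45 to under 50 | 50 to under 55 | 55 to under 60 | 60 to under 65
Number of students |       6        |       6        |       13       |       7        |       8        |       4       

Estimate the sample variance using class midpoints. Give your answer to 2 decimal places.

Midpoints: 37.5, 42.5, 47.5, 52.5, 57.5, 62.5
n = 44, Σfm = 2175, mean = 49.4318
Σfm² = 109975
Σf(m − x̄)² = Σfm² − (Σfm)²/n = 109975 − 2175²/44 = 2460.7955
Sample variance = 2460.7955 / 43 = 57.2278

57.23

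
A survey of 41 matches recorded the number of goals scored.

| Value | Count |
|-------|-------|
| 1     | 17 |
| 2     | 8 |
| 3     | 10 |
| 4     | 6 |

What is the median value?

2

Cumulative frequencies: 17, 25, 35, 41
n = 41, so the median is the value in position (n+1)/2 = 21.
Position 21 falls at value 2.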